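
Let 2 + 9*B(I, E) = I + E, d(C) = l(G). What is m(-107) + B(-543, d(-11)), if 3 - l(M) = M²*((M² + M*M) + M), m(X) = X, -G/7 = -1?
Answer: -6650/9 ≈ -738.89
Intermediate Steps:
G = 7 (G = -7*(-1) = 7)
l(M) = 3 - M²*(M + 2*M²) (l(M) = 3 - M²*((M² + M*M) + M) = 3 - M²*((M² + M²) + M) = 3 - M²*(2*M² + M) = 3 - M²*(M + 2*M²))
d(C) = -5142 (d(C) = 3 - 1*7³ - 2*7⁴ = 3 - 1*343 - 2*2401 = 3 - 343 - 4802 = -5142)
B(I, E) = -2/9 + E/9 + I/9 (B(I, E) = -2/9 + (I + E)/9 = -2/9 + (E + I)/9 = -2/9 + (E/9 + I/9) = -2/9 + E/9 + I/9)
m(-107) + B(-543, d(-11)) = -107 + (-2/9 + (⅑)*(-5142) + (⅑)*(-543)) = -107 + (-2/9 - 1714/3 - 181/3) = -107 - 5687/9 = -6650/9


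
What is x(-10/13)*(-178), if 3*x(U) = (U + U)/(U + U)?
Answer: -178/3 ≈ -59.333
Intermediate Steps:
x(U) = 1/3 (x(U) = ((U + U)/(U + U))/3 = ((2*U)/((2*U)))/3 = ((2*U)*(1/(2*U)))/3 = (1/3)*1 = 1/3)
x(-10/13)*(-178) = (1/3)*(-178) = -178/3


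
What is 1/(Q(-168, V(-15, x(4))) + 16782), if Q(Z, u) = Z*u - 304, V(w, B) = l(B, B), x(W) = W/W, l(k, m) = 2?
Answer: 1/16142 ≈ 6.1950e-5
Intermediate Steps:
x(W) = 1
V(w, B) = 2
Q(Z, u) = -304 + Z*u
1/(Q(-168, V(-15, x(4))) + 16782) = 1/((-304 - 168*2) + 16782) = 1/((-304 - 336) + 16782) = 1/(-640 + 16782) = 1/16142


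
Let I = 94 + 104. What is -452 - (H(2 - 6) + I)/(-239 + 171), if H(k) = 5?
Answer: -30533/68 ≈ -449.01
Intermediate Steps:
I = 198
-452 - (H(2 - 6) + I)/(-239 + 171) = -452 - (5 + 198)/(-239 + 171) = -452 - 203/(-68) = -452 - 203*(-1)/68 = -452 - 1*(-203/68) = -452 + 203/68 = -30533/68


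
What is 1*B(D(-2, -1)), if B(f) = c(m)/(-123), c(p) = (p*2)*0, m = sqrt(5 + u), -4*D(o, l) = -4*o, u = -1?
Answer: 0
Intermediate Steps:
D(o, l) = o (D(o, l) = -(-1)*o = o)
m = 2 (m = sqrt(5 - 1) = sqrt(4) = 2)
c(p) = 0 (c(p) = (2*p)*0 = 0)
B(f) = 0 (B(f) = 0/(-123) = 0*(-1/123) = 0)
1*B(D(-2, -1)) = 1*0 = 0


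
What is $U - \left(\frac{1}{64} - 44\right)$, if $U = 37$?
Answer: $\frac{5183}{64} \approx 80.984$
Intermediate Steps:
$U - \left(\frac{1}{64} - 44\right) = 37 - \left(\frac{1}{64} - 44\right) = 37 - - \frac{2815}{64} = 37 + \frac{2815}{64} = \frac{5183}{64}$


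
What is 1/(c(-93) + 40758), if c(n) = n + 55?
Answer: 1/40720 ≈ 2.4558e-5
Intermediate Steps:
c(n) = 55 + n
1/(c(-93) + 40758) = 1/((55 - 93) + 40758) = 1/(-38 + 40758) = 1/40720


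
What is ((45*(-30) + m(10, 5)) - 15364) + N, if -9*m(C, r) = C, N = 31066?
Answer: 129158/9 ≈ 14351.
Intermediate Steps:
m(C, r) = -C/9
((45*(-30) + m(10, 5)) - 15364) + N = ((45*(-30) - ⅑*10) - 15364) + 31066 = ((-1350 - 10/9) - 15364) + 31066 = (-12160/9 - 15364) + 31066 = -150436/9 + 31066 = 129158/9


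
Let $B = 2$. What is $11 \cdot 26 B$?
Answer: $572$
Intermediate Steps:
$11 \cdot 26 B = 11 \cdot 26 \cdot 2 = 286 \cdot 2 = 572$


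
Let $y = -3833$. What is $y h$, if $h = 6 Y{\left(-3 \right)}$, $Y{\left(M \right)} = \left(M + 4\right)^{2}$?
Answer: $-22998$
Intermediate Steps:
$Y{\left(M \right)} = \left(4 + M\right)^{2}$
$h = 6$ ($h = 6 \left(4 - 3\right)^{2} = 6 \cdot 1^{2} = 6 \cdot 1 = 6$)
$y h = \left(-3833\right) 6 = -22998$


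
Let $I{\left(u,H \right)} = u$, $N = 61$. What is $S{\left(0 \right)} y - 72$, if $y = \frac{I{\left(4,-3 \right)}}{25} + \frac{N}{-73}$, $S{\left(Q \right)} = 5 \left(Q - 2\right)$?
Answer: $- \frac{23814}{365} \approx -65.244$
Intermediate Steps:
$S{\left(Q \right)} = -10 + 5 Q$ ($S{\left(Q \right)} = 5 \left(-2 + Q\right) = -10 + 5 Q$)
$y = - \frac{1233}{1825}$ ($y = \frac{4}{25} + \frac{61}{-73} = 4 \cdot \frac{1}{25} + 61 \left(- \frac{1}{73}\right) = \frac{4}{25} - \frac{61}{73} = - \frac{1233}{1825} \approx -0.67562$)
$S{\left(0 \right)} y - 72 = \left(-10 + 5 \cdot 0\right) \left(- \frac{1233}{1825}\right) - 72 = \left(-10 + 0\right) \left(- \frac{1233}{1825}\right) - 72 = \left(-10\right) \left(- \frac{1233}{1825}\right) - 72 = \frac{2466}{365} - 72 = - \frac{23814}{365}$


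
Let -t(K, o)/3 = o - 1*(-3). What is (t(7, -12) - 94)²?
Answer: 4489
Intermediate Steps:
t(K, o) = -9 - 3*o (t(K, o) = -3*(o - 1*(-3)) = -3*(o + 3) = -3*(3 + o) = -9 - 3*o)
(t(7, -12) - 94)² = ((-9 - 3*(-12)) - 94)² = ((-9 + 36) - 94)² = (27 - 94)² = (-67)² = 4489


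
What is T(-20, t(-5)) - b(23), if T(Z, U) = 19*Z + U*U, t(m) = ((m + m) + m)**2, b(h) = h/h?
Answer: 50244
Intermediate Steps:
b(h) = 1
t(m) = 9*m**2 (t(m) = (2*m + m)**2 = (3*m)**2 = 9*m**2)
T(Z, U) = U**2 + 19*Z (T(Z, U) = 19*Z + U**2 = U**2 + 19*Z)
T(-20, t(-5)) - b(23) = ((9*(-5)**2)**2 + 19*(-20)) - 1*1 = ((9*25)**2 - 380) - 1 = (225**2 - 380) - 1 = (50625 - 380) - 1 = 50245 - 1 = 50244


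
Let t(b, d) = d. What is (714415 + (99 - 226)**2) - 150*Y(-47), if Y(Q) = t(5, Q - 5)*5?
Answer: 769544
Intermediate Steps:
Y(Q) = -25 + 5*Q (Y(Q) = (Q - 5)*5 = (-5 + Q)*5 = -25 + 5*Q)
(714415 + (99 - 226)**2) - 150*Y(-47) = (714415 + (99 - 226)**2) - 150*(-25 + 5*(-47)) = (714415 + (-127)**2) - 150*(-25 - 235) = (714415 + 16129) - 150*(-260) = 730544 + 39000 = 769544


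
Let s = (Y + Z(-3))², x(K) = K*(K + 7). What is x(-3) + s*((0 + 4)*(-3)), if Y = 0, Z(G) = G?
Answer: -120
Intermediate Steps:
x(K) = K*(7 + K)
s = 9 (s = (0 - 3)² = (-3)² = 9)
x(-3) + s*((0 + 4)*(-3)) = -3*(7 - 3) + 9*((0 + 4)*(-3)) = -3*4 + 9*(4*(-3)) = -12 + 9*(-12) = -12 - 108 = -120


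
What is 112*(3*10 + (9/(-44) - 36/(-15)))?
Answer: 198324/55 ≈ 3605.9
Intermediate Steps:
112*(3*10 + (9/(-44) - 36/(-15))) = 112*(30 + (9*(-1/44) - 36*(-1/15))) = 112*(30 + (-9/44 + 12/5)) = 112*(30 + 483/220) = 112*(7083/220) = 198324/55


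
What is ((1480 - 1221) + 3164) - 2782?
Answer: 641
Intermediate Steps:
((1480 - 1221) + 3164) - 2782 = (259 + 3164) - 2782 = 3423 - 2782 = 641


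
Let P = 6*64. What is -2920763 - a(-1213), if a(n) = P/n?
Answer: -3542885135/1213 ≈ -2.9208e+6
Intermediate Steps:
P = 384
a(n) = 384/n
-2920763 - a(-1213) = -2920763 - 384/(-1213) = -2920763 - 384*(-1)/1213 = -2920763 - 1*(-384/1213) = -2920763 + 384/1213 = -3542885135/1213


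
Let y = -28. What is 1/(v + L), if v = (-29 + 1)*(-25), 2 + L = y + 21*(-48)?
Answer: -1/338 ≈ -0.0029586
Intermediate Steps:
L = -1038 (L = -2 + (-28 + 21*(-48)) = -2 + (-28 - 1008) = -2 - 1036 = -1038)
v = 700 (v = -28*(-25) = 700)
1/(v + L) = 1/(700 - 1038) = 1/(-338) = -1/338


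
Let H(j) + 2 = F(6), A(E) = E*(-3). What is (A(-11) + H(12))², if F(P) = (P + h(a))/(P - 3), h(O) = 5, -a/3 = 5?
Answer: 10816/9 ≈ 1201.8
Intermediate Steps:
a = -15 (a = -3*5 = -15)
A(E) = -3*E
F(P) = (5 + P)/(-3 + P) (F(P) = (P + 5)/(P - 3) = (5 + P)/(-3 + P))
H(j) = 5/3 (H(j) = -2 + (5 + 6)/(-3 + 6) = -2 + 11/3 = 5/3)
(A(-11) + H(12))² = (-3*(-11) + 5/3)² = (33 + 5/3)² = (104/3)² = 10816/9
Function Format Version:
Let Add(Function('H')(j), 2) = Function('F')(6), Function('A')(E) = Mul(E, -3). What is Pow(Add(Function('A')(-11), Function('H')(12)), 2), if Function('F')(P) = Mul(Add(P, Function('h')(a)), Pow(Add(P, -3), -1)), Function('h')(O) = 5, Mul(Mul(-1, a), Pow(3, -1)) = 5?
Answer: Rational(10816, 9) ≈ 1201.8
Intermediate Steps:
a = -15 (a = Mul(-3, 5) = -15)
Function('A')(E) = Mul(-3, E)
Function('F')(P) = Mul(Pow(Add(-3, P), -1), Add(5, P)) (Function('F')(P) = Mul(Add(P, 5), Pow(Add(P, -3), -1)) = Mul(Add(5, P), Pow(Add(-3, P), -1)) = Mul(Pow(Add(-3, P), -1), Add(5, P)))
Function('H')(j) = Rational(5, 3) (Function('H')(j) = Add(-2, Mul(Pow(Add(-3, 6), -1), Add(5, 6))) = Add(-2, Mul(Pow(3, -1), 11)) = Add(-2, Mul(Rational(1, 3), 11)) = Add(-2, Rational(11, 3)) = Rational(5, 3))
Pow(Add(Function('A')(-11), Function('H')(12)), 2) = Pow(Add(Mul(-3, -11), Rational(5, 3)), 2) = Pow(Add(33, Rational(5, 3)), 2) = Pow(Rational(104, 3), 2) = Rational(10816, 9)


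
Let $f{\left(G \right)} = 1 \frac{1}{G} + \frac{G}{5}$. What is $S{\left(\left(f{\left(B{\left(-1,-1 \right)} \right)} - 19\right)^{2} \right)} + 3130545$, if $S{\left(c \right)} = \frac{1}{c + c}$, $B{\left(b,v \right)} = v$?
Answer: $\frac{63869379115}{20402} \approx 3.1305 \cdot 10^{6}$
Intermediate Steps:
$f{\left(G \right)} = \frac{1}{G} + \frac{G}{5}$ ($f{\left(G \right)} = \frac{1}{G} + G \frac{1}{5} = \frac{1}{G} + \frac{G}{5}$)
$S{\left(c \right)} = \frac{1}{2 c}$
$S{\left(\left(f{\left(B{\left(-1,-1 \right)} \right)} - 19\right)^{2} \right)} + 3130545 = \frac{1}{2 \left(\left(\frac{1}{-1} + \frac{1}{5} \left(-1\right)\right) - 19\right)^{2}} + 3130545 = \frac{1}{2 \left(\left(-1 - \frac{1}{5}\right) - 19\right)^{2}} + 3130545 = \frac{1}{2 \left(- \frac{6}{5} - 19\right)^{2}} + 3130545 = \frac{1}{2 \left(- \frac{101}{5}\right)^{2}} + 3130545 = \frac{1}{2 \cdot \frac{10201}{25}} + 3130545 = \frac{1}{2} \cdot \frac{25}{10201} + 3130545 = \frac{25}{20402} + 3130545 = \frac{63869379115}{20402}$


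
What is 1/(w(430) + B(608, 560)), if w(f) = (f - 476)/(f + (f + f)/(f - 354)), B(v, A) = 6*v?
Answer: 8385/30587606 ≈ 0.00027413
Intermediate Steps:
w(f) = (-476 + f)/(f + 2*f/(-354 + f)) (w(f) = (-476 + f)/(f + (2*f)/(-354 + f)) = (-476 + f)/(f + 2*f/(-354 + f)))
1/(w(430) + B(608, 560)) = 1/((168504 + 430² - 830*430)/(430*(-352 + 430)) + 6*608) = 1/((1/430)*(168504 + 184900 - 356900)/78 + 3648) = 1/((1/430)*(1/78)*(-3496) + 3648) = 1/(-874/8385 + 3648) = 1/(30587606/8385) = 8385/30587606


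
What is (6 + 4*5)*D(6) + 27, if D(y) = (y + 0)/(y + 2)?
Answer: 93/2 ≈ 46.500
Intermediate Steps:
D(y) = y/(2 + y)
(6 + 4*5)*D(6) + 27 = (6 + 4*5)*(6/(2 + 6)) + 27 = (6 + 20)*(6/8) + 27 = 26*(6*(⅛)) + 27 = 26*(¾) + 27 = 39/2 + 27 = 93/2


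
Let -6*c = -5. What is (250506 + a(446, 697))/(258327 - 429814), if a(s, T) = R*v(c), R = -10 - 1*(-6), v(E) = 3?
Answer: -250494/171487 ≈ -1.4607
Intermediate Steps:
c = ⅚ (c = -⅙*(-5) = ⅚ ≈ 0.83333)
R = -4 (R = -10 + 6 = -4)
a(s, T) = -12 (a(s, T) = -4*3 = -12)
(250506 + a(446, 697))/(258327 - 429814) = (250506 - 12)/(258327 - 429814) = 250494/(-171487) = 250494*(-1/171487) = -250494/171487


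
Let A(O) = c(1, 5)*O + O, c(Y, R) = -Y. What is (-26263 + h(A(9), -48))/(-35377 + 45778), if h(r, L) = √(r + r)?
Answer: -26263/10401 ≈ -2.5250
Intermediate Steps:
A(O) = 0 (A(O) = (-1*1)*O + O = -O + O = 0)
h(r, L) = √2*√r (h(r, L) = √(2*r) = √2*√r)
(-26263 + h(A(9), -48))/(-35377 + 45778) = (-26263 + √2*√0)/(-35377 + 45778) = (-26263 + √2*0)/10401 = (-26263 + 0)*(1/10401) = -26263*1/10401 = -26263/10401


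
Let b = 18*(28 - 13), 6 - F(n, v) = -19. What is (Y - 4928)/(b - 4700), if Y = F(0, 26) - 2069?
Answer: 3486/2215 ≈ 1.5738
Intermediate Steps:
F(n, v) = 25 (F(n, v) = 6 - 1*(-19) = 6 + 19 = 25)
b = 270 (b = 18*15 = 270)
Y = -2044 (Y = 25 - 2069 = -2044)
(Y - 4928)/(b - 4700) = (-2044 - 4928)/(270 - 4700) = -6972/(-4430) = -6972*(-1/4430) = 3486/2215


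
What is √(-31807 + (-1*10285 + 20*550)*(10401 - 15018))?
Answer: I*√3332962 ≈ 1825.6*I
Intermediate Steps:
√(-31807 + (-1*10285 + 20*550)*(10401 - 15018)) = √(-31807 + (-10285 + 11000)*(-4617)) = √(-31807 + 715*(-4617)) = √(-31807 - 3301155) = √(-3332962) = I*√3332962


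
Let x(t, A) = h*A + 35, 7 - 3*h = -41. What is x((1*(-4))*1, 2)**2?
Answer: 4489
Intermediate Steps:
h = 16 (h = 7/3 - 1/3*(-41) = 7/3 + 41/3 = 16)
x(t, A) = 35 + 16*A (x(t, A) = 16*A + 35 = 35 + 16*A)
x((1*(-4))*1, 2)**2 = (35 + 16*2)**2 = (35 + 32)**2 = 67**2 = 4489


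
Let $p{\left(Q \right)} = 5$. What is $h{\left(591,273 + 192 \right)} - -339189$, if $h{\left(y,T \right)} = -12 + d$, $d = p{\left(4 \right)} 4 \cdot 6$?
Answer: $339297$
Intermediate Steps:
$d = 120$ ($d = 5 \cdot 4 \cdot 6 = 20 \cdot 6 = 120$)
$h{\left(y,T \right)} = 108$ ($h{\left(y,T \right)} = -12 + 120 = 108$)
$h{\left(591,273 + 192 \right)} - -339189 = 108 - -339189 = 108 + 339189 = 339297$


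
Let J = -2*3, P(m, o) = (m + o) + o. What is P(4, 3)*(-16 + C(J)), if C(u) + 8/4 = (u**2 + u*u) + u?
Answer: 480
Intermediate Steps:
P(m, o) = m + 2*o
J = -6
C(u) = -2 + u + 2*u**2 (C(u) = -2 + ((u**2 + u*u) + u) = -2 + ((u**2 + u**2) + u) = -2 + (2*u**2 + u) = -2 + (u + 2*u**2) = -2 + u + 2*u**2)
P(4, 3)*(-16 + C(J)) = (4 + 2*3)*(-16 + (-2 - 6 + 2*(-6)**2)) = (4 + 6)*(-16 + (-2 - 6 + 2*36)) = 10*(-16 + (-2 - 6 + 72)) = 10*(-16 + 64) = 10*48 = 480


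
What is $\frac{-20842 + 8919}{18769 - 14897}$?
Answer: $- \frac{11923}{3872} \approx -3.0793$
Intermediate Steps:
$\frac{-20842 + 8919}{18769 - 14897} = - \frac{11923}{3872}$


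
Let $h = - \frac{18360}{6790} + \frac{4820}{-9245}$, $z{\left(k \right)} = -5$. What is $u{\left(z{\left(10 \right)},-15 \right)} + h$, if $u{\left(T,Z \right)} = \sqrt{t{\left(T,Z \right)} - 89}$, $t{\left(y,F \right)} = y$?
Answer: $- \frac{4049320}{1255471} + i \sqrt{94} \approx -3.2253 + 9.6954 i$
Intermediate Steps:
$u{\left(T,Z \right)} = \sqrt{-89 + T}$ ($u{\left(T,Z \right)} = \sqrt{T - 89} = \sqrt{-89 + T}$)
$h = - \frac{4049320}{1255471}$ ($h = \left(-18360\right) \frac{1}{6790} + 4820 \left(- \frac{1}{9245}\right) = - \frac{1836}{679} - \frac{964}{1849} = - \frac{4049320}{1255471} \approx -3.2253$)
$u{\left(z{\left(10 \right)},-15 \right)} + h = \sqrt{-89 - 5} - \frac{4049320}{1255471} = \sqrt{-94} - \frac{4049320}{1255471} = i \sqrt{94} - \frac{4049320}{1255471} = - \frac{4049320}{1255471} + i \sqrt{94}$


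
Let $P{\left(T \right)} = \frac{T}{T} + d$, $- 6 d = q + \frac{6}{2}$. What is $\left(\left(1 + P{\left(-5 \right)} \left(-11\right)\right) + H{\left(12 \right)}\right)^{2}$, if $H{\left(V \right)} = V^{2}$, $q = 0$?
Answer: $\frac{77841}{4} \approx 19460.0$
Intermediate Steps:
$d = - \frac{1}{2}$ ($d = - \frac{0 + \frac{6}{2}}{6} = - \frac{0 + 6 \cdot \frac{1}{2}}{6} = - \frac{0 + 3}{6} = \left(- \frac{1}{6}\right) 3 = - \frac{1}{2} \approx -0.5$)
$P{\left(T \right)} = \frac{1}{2}$ ($P{\left(T \right)} = \frac{T}{T} - \frac{1}{2} = 1 - \frac{1}{2} = \frac{1}{2}$)
$\left(\left(1 + P{\left(-5 \right)} \left(-11\right)\right) + H{\left(12 \right)}\right)^{2} = \left(\left(1 + \frac{1}{2} \left(-11\right)\right) + 12^{2}\right)^{2} = \left(\left(1 - \frac{11}{2}\right) + 144\right)^{2} = \left(- \frac{9}{2} + 144\right)^{2} = \left(\frac{279}{2}\right)^{2} = \frac{77841}{4}$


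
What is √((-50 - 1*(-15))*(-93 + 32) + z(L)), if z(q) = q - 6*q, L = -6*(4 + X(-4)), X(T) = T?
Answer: √2135 ≈ 46.206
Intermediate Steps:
L = 0 (L = -6*(4 - 4) = -6*0 = 0)
z(q) = -5*q
√((-50 - 1*(-15))*(-93 + 32) + z(L)) = √((-50 - 1*(-15))*(-93 + 32) - 5*0) = √((-50 + 15)*(-61) + 0) = √(-35*(-61) + 0) = √(2135 + 0) = √2135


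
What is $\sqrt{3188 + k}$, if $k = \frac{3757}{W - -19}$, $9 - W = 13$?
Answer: $\frac{\sqrt{773655}}{15} \approx 58.638$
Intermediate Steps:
$W = -4$ ($W = 9 - 13 = -4$)
$k = \frac{3757}{15}$ ($k = \frac{3757}{-4 - -19} = \frac{3757}{-4 + 19} = \frac{3757}{15} \approx 250.47$)
$\sqrt{3188 + k} = \sqrt{3188 + \frac{3757}{15}} = \sqrt{\frac{51577}{15}} = \frac{\sqrt{773655}}{15}$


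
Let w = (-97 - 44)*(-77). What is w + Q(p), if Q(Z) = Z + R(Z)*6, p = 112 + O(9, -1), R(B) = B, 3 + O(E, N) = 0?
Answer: 11620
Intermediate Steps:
O(E, N) = -3 (O(E, N) = -3 + 0 = -3)
w = 10857 (w = -141*(-77) = 10857)
p = 109 (p = 112 - 3 = 109)
Q(Z) = 7*Z (Q(Z) = Z + Z*6 = Z + 6*Z = 7*Z)
w + Q(p) = 10857 + 7*109 = 10857 + 763 = 11620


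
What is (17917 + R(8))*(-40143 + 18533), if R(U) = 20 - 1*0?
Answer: -387618570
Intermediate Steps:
R(U) = 20 (R(U) = 20 + 0 = 20)
(17917 + R(8))*(-40143 + 18533) = (17917 + 20)*(-40143 + 18533) = 17937*(-21610) = -387618570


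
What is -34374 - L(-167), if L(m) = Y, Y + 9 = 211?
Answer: -34576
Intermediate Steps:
Y = 202 (Y = -9 + 211 = 202)
L(m) = 202
-34374 - L(-167) = -34374 - 1*202 = -34374 - 202 = -34576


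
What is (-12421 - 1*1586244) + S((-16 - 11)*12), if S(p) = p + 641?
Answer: -1598348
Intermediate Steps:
S(p) = 641 + p
(-12421 - 1*1586244) + S((-16 - 11)*12) = (-12421 - 1*1586244) + (641 + (-16 - 11)*12) = (-12421 - 1586244) + (641 - 27*12) = -1598665 + (641 - 324) = -1598665 + 317 = -1598348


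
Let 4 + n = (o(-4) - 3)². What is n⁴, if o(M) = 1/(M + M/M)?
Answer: 16777216/6561 ≈ 2557.1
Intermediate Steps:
o(M) = 1/(1 + M) (o(M) = 1/(M + 1) = 1/(1 + M))
n = 64/9 (n = -4 + (1/(1 - 4) - 3)² = -4 + (1/(-3) - 3)² = -4 + (-⅓ - 3)² = -4 + (-10/3)² = -4 + 100/9 = 64/9 ≈ 7.1111)
n⁴ = (64/9)⁴ = 16777216/6561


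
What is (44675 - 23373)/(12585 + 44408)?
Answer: 21302/56993 ≈ 0.37376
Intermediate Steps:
(44675 - 23373)/(12585 + 44408) = 21302/56993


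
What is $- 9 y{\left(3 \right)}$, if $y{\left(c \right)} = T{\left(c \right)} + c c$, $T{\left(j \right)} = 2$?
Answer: $-99$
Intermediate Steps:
$y{\left(c \right)} = 2 + c^{2}$ ($y{\left(c \right)} = 2 + c c = 2 + c^{2}$)
$- 9 y{\left(3 \right)} = - 9 \left(2 + 3^{2}\right) = - 9 \left(2 + 9\right) = \left(-9\right) 11 = -99$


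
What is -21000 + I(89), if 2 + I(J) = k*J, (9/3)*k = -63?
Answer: -22871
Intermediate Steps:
k = -21 (k = (⅓)*(-63) = -21)
I(J) = -2 - 21*J
-21000 + I(89) = -21000 + (-2 - 21*89) = -21000 + (-2 - 1869) = -21000 - 1871 = -22871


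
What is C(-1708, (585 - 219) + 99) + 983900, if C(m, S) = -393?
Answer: 983507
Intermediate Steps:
C(-1708, (585 - 219) + 99) + 983900 = -393 + 983900 = 983507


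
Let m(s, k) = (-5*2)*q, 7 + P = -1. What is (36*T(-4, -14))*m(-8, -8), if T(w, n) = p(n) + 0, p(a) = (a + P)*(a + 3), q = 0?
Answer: 0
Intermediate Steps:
P = -8 (P = -7 - 1 = -8)
p(a) = (-8 + a)*(3 + a) (p(a) = (a - 8)*(a + 3) = (-8 + a)*(3 + a))
m(s, k) = 0 (m(s, k) = -5*2*0 = -10*0 = 0)
T(w, n) = -24 + n² - 5*n (T(w, n) = (-24 + n² - 5*n) + 0 = -24 + n² - 5*n)
(36*T(-4, -14))*m(-8, -8) = (36*(-24 + (-14)² - 5*(-14)))*0 = (36*(-24 + 196 + 70))*0 = (36*242)*0 = 8712*0 = 0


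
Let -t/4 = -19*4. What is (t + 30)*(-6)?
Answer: -2004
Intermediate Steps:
t = 304 (t = -(-76)*4 = -4*(-76) = 304)
(t + 30)*(-6) = (304 + 30)*(-6) = 334*(-6) = -2004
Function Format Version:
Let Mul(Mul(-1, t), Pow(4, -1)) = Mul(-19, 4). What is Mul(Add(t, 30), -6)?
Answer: -2004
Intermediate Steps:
t = 304 (t = Mul(-4, Mul(-19, 4)) = Mul(-4, -76) = 304)
Mul(Add(t, 30), -6) = Mul(Add(304, 30), -6) = Mul(334, -6) = -2004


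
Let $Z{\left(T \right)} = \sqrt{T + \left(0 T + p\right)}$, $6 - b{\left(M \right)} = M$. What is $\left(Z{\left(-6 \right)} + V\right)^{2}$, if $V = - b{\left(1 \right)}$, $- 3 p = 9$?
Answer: $16 - 30 i \approx 16.0 - 30.0 i$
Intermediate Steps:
$p = -3$ ($p = \left(- \frac{1}{3}\right) 9 = -3$)
$b{\left(M \right)} = 6 - M$
$V = -5$ ($V = - (6 - 1) = \left(-1\right) 5 = -5$)
$Z{\left(T \right)} = \sqrt{-3 + T}$ ($Z{\left(T \right)} = \sqrt{T - \left(3 + 0 T\right)} = \sqrt{T + \left(0 - 3\right)} = \sqrt{T - 3} = \sqrt{-3 + T}$)
$\left(Z{\left(-6 \right)} + V\right)^{2} = \left(\sqrt{-3 - 6} - 5\right)^{2} = \left(\sqrt{-9} - 5\right)^{2} = \left(3 i - 5\right)^{2} = \left(-5 + 3 i\right)^{2}$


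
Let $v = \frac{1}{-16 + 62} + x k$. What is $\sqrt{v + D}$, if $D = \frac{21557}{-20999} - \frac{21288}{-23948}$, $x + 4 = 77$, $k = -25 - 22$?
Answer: $\frac{i \sqrt{216925758192356870162}}{251442026} \approx 58.576 i$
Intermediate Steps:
$k = -47$
$x = 73$ ($x = -4 + 77 = 73$)
$v = - \frac{157825}{46}$ ($v = \frac{1}{-16 + 62} + 73 \left(-47\right) = \frac{1}{46} - 3431 = - \frac{157825}{46} \approx -3431.0$)
$D = - \frac{17305081}{125721013}$ ($D = 21557 \left(- \frac{1}{20999}\right) - - \frac{5322}{5987} = - \frac{21557}{20999} + \frac{5322}{5987} = - \frac{17305081}{125721013} \approx -0.13765$)
$\sqrt{v + D} = \sqrt{- \frac{157825}{46} - \frac{17305081}{125721013}} = \sqrt{- \frac{862726735237}{251442026}} = \frac{i \sqrt{216925758192356870162}}{251442026}$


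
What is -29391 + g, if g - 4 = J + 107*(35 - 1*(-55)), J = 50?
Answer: -19707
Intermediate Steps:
g = 9684 (g = 4 + (50 + 107*(35 - 1*(-55))) = 4 + (50 + 107*(35 + 55)) = 4 + (50 + 107*90) = 4 + (50 + 9630) = 4 + 9680 = 9684)
-29391 + g = -29391 + 9684 = -19707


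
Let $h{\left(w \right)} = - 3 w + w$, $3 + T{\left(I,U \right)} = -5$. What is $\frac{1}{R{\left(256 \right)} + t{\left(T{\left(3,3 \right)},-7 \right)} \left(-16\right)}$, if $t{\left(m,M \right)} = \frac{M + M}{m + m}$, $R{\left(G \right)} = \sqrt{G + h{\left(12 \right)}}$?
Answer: $\frac{7}{18} + \frac{\sqrt{58}}{18} \approx 0.81199$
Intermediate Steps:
$T{\left(I,U \right)} = -8$ ($T{\left(I,U \right)} = -3 - 5 = -8$)
$h{\left(w \right)} = - 2 w$
$R{\left(G \right)} = \sqrt{-24 + G}$ ($R{\left(G \right)} = \sqrt{G - 24} = \sqrt{-24 + G}$)
$t{\left(m,M \right)} = \frac{M}{m}$ ($t{\left(m,M \right)} = \frac{2 M}{2 m} = 2 M \frac{1}{2 m} = \frac{M}{m}$)
$\frac{1}{R{\left(256 \right)} + t{\left(T{\left(3,3 \right)},-7 \right)} \left(-16\right)} = \frac{1}{\sqrt{-24 + 256} + - \frac{7}{-8} \left(-16\right)} = \frac{1}{\sqrt{232} + \left(-7\right) \left(- \frac{1}{8}\right) \left(-16\right)} = \frac{1}{2 \sqrt{58} + \frac{7}{8} \left(-16\right)} = \frac{1}{2 \sqrt{58} - 14} = \frac{1}{-14 + 2 \sqrt{58}}$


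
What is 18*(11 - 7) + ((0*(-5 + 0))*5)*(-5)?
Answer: 72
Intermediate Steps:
18*(11 - 7) + ((0*(-5 + 0))*5)*(-5) = 18*4 + ((0*(-5))*5)*(-5) = 72 + (0*5)*(-5) = 72 + 0*(-5) = 72 + 0 = 72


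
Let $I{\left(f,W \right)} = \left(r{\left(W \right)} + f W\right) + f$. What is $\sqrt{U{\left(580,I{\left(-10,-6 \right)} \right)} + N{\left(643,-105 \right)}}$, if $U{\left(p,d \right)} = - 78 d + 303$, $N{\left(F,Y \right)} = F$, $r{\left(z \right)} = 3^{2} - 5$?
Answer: $i \sqrt{3266} \approx 57.149 i$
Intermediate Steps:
$r{\left(z \right)} = 4$ ($r{\left(z \right)} = 9 - 5 = 4$)
$I{\left(f,W \right)} = 4 + f + W f$ ($I{\left(f,W \right)} = \left(4 + f W\right) + f = \left(4 + W f\right) + f = 4 + f + W f$)
$U{\left(p,d \right)} = 303 - 78 d$
$\sqrt{U{\left(580,I{\left(-10,-6 \right)} \right)} + N{\left(643,-105 \right)}} = \sqrt{\left(303 - 78 \left(4 - 10 - -60\right)\right) + 643} = \sqrt{\left(303 - 78 \left(4 - 10 + 60\right)\right) + 643} = \sqrt{\left(303 - 4212\right) + 643} = \sqrt{-3909 + 643} = \sqrt{-3266} = i \sqrt{3266}$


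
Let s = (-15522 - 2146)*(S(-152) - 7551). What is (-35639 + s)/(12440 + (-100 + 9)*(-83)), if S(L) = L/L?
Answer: 133357761/19993 ≈ 6670.2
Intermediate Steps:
S(L) = 1
s = 133393400 (s = (-15522 - 2146)*(1 - 7551) = -17668*(-7550) = 133393400)
(-35639 + s)/(12440 + (-100 + 9)*(-83)) = (-35639 + 133393400)/(12440 + (-100 + 9)*(-83)) = 133357761/(12440 - 91*(-83)) = 133357761/(12440 + 7553) = 133357761/19993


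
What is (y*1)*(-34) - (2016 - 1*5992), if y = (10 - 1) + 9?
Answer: 3364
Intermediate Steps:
y = 18 (y = 9 + 9 = 18)
(y*1)*(-34) - (2016 - 1*5992) = (18*1)*(-34) - (2016 - 1*5992) = 18*(-34) - (2016 - 5992) = -612 - 1*(-3976) = -612 + 3976 = 3364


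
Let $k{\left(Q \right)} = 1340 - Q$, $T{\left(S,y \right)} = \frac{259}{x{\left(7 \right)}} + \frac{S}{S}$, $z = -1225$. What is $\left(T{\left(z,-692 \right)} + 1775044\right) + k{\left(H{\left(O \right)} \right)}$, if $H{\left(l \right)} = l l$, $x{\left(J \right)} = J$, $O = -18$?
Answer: $1776098$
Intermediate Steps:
$T{\left(S,y \right)} = 38$ ($T{\left(S,y \right)} = \frac{259}{7} + \frac{S}{S} = 259 \cdot \frac{1}{7} + 1 = 37 + 1 = 38$)
$H{\left(l \right)} = l^{2}$
$\left(T{\left(z,-692 \right)} + 1775044\right) + k{\left(H{\left(O \right)} \right)} = \left(38 + 1775044\right) + \left(1340 - \left(-18\right)^{2}\right) = 1775082 + \left(1340 - 324\right) = 1775082 + 1016 = 1776098$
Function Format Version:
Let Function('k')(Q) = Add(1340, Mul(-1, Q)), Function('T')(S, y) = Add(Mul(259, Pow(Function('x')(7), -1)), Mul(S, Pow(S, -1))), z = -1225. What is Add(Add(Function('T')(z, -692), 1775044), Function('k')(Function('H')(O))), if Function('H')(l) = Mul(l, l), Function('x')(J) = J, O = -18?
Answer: 1776098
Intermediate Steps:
Function('T')(S, y) = 38 (Function('T')(S, y) = Add(Mul(259, Pow(7, -1)), Mul(S, Pow(S, -1))) = Add(Mul(259, Rational(1, 7)), 1) = Add(37, 1) = 38)
Function('H')(l) = Pow(l, 2)
Add(Add(Function('T')(z, -692), 1775044), Function('k')(Function('H')(O))) = Add(Add(38, 1775044), Add(1340, Mul(-1, Pow(-18, 2)))) = Add(1775082, Add(1340, Mul(-1, 324))) = Add(1775082, Add(1340, -324)) = Add(1775082, 1016) = 1776098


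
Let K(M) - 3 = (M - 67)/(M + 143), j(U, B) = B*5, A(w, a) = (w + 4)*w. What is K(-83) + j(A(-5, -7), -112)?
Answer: -1119/2 ≈ -559.50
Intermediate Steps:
A(w, a) = w*(4 + w) (A(w, a) = (4 + w)*w = w*(4 + w))
j(U, B) = 5*B
K(M) = 3 + (-67 + M)/(143 + M) (K(M) = 3 + (M - 67)/(M + 143) = 3 + (-67 + M)/(143 + M))
K(-83) + j(A(-5, -7), -112) = 2*(181 + 2*(-83))/(143 - 83) + 5*(-112) = 2*(181 - 166)/60 - 560 = 2*(1/60)*15 - 560 = 1/2 - 560 = -1119/2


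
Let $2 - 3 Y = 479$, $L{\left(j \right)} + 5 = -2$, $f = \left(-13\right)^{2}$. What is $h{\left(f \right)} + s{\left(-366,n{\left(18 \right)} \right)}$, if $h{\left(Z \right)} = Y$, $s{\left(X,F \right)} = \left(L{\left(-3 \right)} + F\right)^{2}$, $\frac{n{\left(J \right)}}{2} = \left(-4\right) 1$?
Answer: $66$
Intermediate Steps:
$f = 169$
$L{\left(j \right)} = -7$ ($L{\left(j \right)} = -5 - 2 = -7$)
$n{\left(J \right)} = -8$ ($n{\left(J \right)} = 2 \left(\left(-4\right) 1\right) = 2 \left(-4\right) = -8$)
$s{\left(X,F \right)} = \left(-7 + F\right)^{2}$
$Y = -159$ ($Y = \frac{2}{3} - \frac{479}{3} = -159$)
$h{\left(Z \right)} = -159$
$h{\left(f \right)} + s{\left(-366,n{\left(18 \right)} \right)} = -159 + \left(-7 - 8\right)^{2} = -159 + \left(-15\right)^{2} = -159 + 225 = 66$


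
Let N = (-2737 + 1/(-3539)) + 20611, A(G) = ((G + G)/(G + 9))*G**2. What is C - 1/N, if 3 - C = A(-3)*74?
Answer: 42318317326/63256085 ≈ 669.00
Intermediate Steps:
A(G) = 2*G**3/(9 + G) (A(G) = ((2*G)/(9 + G))*G**2 = (2*G/(9 + G))*G**2 = 2*G**3/(9 + G))
N = 63256085/3539 (N = (-2737 - 1/3539) + 20611 = -9686244/3539 + 20611 = 63256085/3539 ≈ 17874.)
C = 669 (C = 3 - 2*(-3)**3/(9 - 3)*74 = 3 - 2*(-27)/6*74 = 3 - 2*(-27)*(1/6)*74 = 3 - (-9)*74 = 3 - 1*(-666) = 3 + 666 = 669)
C - 1/N = 669 - 1/63256085/3539 = 669 - 1*3539/63256085 = 669 - 3539/63256085 = 42318317326/63256085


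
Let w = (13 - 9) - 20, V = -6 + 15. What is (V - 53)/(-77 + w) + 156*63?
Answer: 914048/93 ≈ 9828.5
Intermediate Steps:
V = 9
w = -16 (w = 4 - 20 = -16)
(V - 53)/(-77 + w) + 156*63 = (9 - 53)/(-77 - 16) + 156*63 = -44/(-93) + 9828 = -44*(-1/93) + 9828 = 44/93 + 9828 = 914048/93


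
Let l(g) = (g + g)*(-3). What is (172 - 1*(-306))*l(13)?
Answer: -37284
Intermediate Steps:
l(g) = -6*g (l(g) = (2*g)*(-3) = -6*g)
(172 - 1*(-306))*l(13) = (172 - 1*(-306))*(-6*13) = (172 + 306)*(-78) = 478*(-78) = -37284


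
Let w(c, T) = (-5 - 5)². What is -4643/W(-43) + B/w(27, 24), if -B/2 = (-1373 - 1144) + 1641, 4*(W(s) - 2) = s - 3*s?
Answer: -211564/1175 ≈ -180.05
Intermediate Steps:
w(c, T) = 100 (w(c, T) = (-10)² = 100)
W(s) = 2 - s/2 (W(s) = 2 + (s - 3*s)/4 = 2 + (-2*s)/4 = 2 - s/2)
B = 1752 (B = -2*((-1373 - 1144) + 1641) = -2*(-2517 + 1641) = -2*(-876) = 1752)
-4643/W(-43) + B/w(27, 24) = -4643/(2 - ½*(-43)) + 1752/100 = -4643/(2 + 43/2) + 1752*(1/100) = -4643/47/2 + 438/25 = -4643*2/47 + 438/25 = -9286/47 + 438/25 = -211564/1175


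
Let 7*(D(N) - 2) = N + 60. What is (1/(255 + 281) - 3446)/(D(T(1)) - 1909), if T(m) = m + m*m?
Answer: 4309795/2373944 ≈ 1.8155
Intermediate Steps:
T(m) = m + m²
D(N) = 74/7 + N/7 (D(N) = 2 + (N + 60)/7 = 2 + (60 + N)/7 = 2 + (60/7 + N/7) = 74/7 + N/7)
(1/(255 + 281) - 3446)/(D(T(1)) - 1909) = (1/(255 + 281) - 3446)/((74/7 + (1*(1 + 1))/7) - 1909) = (1/536 - 3446)/((74/7 + (1*2)/7) - 1909) = (1/536 - 3446)/((74/7 + (⅐)*2) - 1909) = -1847055/(536*((74/7 + 2/7) - 1909)) = -1847055/(536*(76/7 - 1909)) = -1847055/(536*(-13287/7)) = -1847055/536*(-7/13287) = 4309795/2373944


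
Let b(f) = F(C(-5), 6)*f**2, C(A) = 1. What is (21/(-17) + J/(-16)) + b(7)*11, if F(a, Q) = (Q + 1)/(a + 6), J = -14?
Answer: 73255/136 ≈ 538.64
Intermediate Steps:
F(a, Q) = (1 + Q)/(6 + a)
b(f) = f**2 (b(f) = ((1 + 6)/(6 + 1))*f**2 = (7/7)*f**2 = ((1/7)*7)*f**2 = 1*f**2 = f**2)
(21/(-17) + J/(-16)) + b(7)*11 = (21/(-17) - 14/(-16)) + 7**2*11 = (21*(-1/17) - 14*(-1/16)) + 49*11 = (-21/17 + 7/8) + 539 = -49/136 + 539 = 73255/136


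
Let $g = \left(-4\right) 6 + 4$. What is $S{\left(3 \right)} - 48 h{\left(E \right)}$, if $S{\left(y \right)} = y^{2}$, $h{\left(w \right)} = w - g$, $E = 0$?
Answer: $-951$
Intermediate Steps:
$g = -20$ ($g = -24 + 4 = -20$)
$h{\left(w \right)} = 20 + w$ ($h{\left(w \right)} = w - -20 = w + 20 = 20 + w$)
$S{\left(3 \right)} - 48 h{\left(E \right)} = 3^{2} - 48 \left(20 + 0\right) = 9 - 960 = -951$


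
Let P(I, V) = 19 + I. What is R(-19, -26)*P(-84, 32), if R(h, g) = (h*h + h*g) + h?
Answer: -54340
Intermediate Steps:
R(h, g) = h + h² + g*h (R(h, g) = (h² + g*h) + h = h + h² + g*h)
R(-19, -26)*P(-84, 32) = (-19*(1 - 26 - 19))*(19 - 84) = -19*(-44)*(-65) = 836*(-65) = -54340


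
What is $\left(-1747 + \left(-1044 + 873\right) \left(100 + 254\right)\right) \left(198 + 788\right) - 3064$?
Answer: $-61412130$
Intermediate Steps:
$\left(-1747 + \left(-1044 + 873\right) \left(100 + 254\right)\right) \left(198 + 788\right) - 3064 = \left(-1747 - 60534\right) 986 - 3064 = \left(-62281\right) 986 - 3064 = -61409066 - 3064 = -61412130$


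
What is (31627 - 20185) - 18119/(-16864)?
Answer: 192976007/16864 ≈ 11443.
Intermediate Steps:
(31627 - 20185) - 18119/(-16864) = 11442 - 18119*(-1/16864) = 11442 + 18119/16864 = 192976007/16864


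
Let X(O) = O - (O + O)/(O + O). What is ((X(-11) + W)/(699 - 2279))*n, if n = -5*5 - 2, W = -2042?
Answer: -351/10 ≈ -35.100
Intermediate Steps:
n = -27 (n = -25 - 2 = -27)
X(O) = -1 + O (X(O) = O - 2*O/(2*O) = O - 2*O*1/(2*O) = O - 1*1 = O - 1 = -1 + O)
((X(-11) + W)/(699 - 2279))*n = (((-1 - 11) - 2042)/(699 - 2279))*(-27) = ((-12 - 2042)/(-1580))*(-27) = -2054*(-1/1580)*(-27) = (13/10)*(-27) = -351/10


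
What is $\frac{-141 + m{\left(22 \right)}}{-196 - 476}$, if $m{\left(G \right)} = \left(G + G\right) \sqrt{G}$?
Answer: $\frac{47}{224} - \frac{11 \sqrt{22}}{168} \approx -0.097289$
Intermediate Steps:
$m{\left(G \right)} = 2 G^{\frac{3}{2}}$ ($m{\left(G \right)} = 2 G \sqrt{G} = 2 G^{\frac{3}{2}}$)
$\frac{-141 + m{\left(22 \right)}}{-196 - 476} = \frac{-141 + 2 \cdot 22^{\frac{3}{2}}}{-196 - 476} = \frac{-141 + 2 \cdot 22 \sqrt{22}}{-672} = \left(-141 + 44 \sqrt{22}\right) \left(- \frac{1}{672}\right) = \frac{47}{224} - \frac{11 \sqrt{22}}{168}$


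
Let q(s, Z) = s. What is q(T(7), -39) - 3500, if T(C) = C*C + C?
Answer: -3444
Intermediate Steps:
T(C) = C + C² (T(C) = C² + C = C + C²)
q(T(7), -39) - 3500 = 7*(1 + 7) - 3500 = 7*8 - 3500 = 56 - 3500 = -3444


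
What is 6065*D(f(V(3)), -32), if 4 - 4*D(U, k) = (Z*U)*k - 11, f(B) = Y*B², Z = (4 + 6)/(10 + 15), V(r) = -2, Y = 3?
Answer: 1022559/4 ≈ 2.5564e+5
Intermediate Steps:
Z = ⅖ (Z = 10/25 = 10*(1/25) = ⅖ ≈ 0.40000)
f(B) = 3*B²
D(U, k) = 15/4 - U*k/10 (D(U, k) = 1 - ((2*U/5)*k - 11)/4 = 1 - (2*U*k/5 - 11)/4 = 1 - (-11 + 2*U*k/5)/4 = 1 + (11/4 - U*k/10) = 15/4 - U*k/10)
6065*D(f(V(3)), -32) = 6065*(15/4 - ⅒*3*(-2)²*(-32)) = 6065*(15/4 - ⅒*3*4*(-32)) = 6065*(15/4 - ⅒*12*(-32)) = 6065*(15/4 + 192/5) = 6065*(843/20) = 1022559/4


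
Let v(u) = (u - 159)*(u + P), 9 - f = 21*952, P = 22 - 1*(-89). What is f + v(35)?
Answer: -38087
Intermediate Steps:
P = 111 (P = 22 + 89 = 111)
f = -19983 (f = 9 - 21*952 = 9 - 1*19992 = 9 - 19992 = -19983)
v(u) = (-159 + u)*(111 + u) (v(u) = (u - 159)*(u + 111) = (-159 + u)*(111 + u))
f + v(35) = -19983 + (-17649 + 35² - 48*35) = -19983 + (-17649 + 1225 - 1680) = -19983 - 18104 = -38087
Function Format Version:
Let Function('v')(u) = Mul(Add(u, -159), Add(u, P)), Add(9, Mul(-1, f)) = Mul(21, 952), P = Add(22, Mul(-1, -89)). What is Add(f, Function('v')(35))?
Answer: -38087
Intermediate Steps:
P = 111 (P = Add(22, 89) = 111)
f = -19983 (f = Add(9, Mul(-1, Mul(21, 952))) = Add(9, Mul(-1, 19992)) = Add(9, -19992) = -19983)
Function('v')(u) = Mul(Add(-159, u), Add(111, u)) (Function('v')(u) = Mul(Add(u, -159), Add(u, 111)) = Mul(Add(-159, u), Add(111, u)))
Add(f, Function('v')(35)) = Add(-19983, Add(-17649, Pow(35, 2), Mul(-48, 35))) = Add(-19983, Add(-17649, 1225, -1680)) = Add(-19983, -18104) = -38087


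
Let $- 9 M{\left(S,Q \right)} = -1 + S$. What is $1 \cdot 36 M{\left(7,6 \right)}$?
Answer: $-24$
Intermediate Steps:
$M{\left(S,Q \right)} = \frac{1}{9} - \frac{S}{9}$ ($M{\left(S,Q \right)} = - \frac{-1 + S}{9} = \frac{1}{9} - \frac{S}{9}$)
$1 \cdot 36 M{\left(7,6 \right)} = 1 \cdot 36 \left(\frac{1}{9} - \frac{7}{9}\right) = 36 \left(\frac{1}{9} - \frac{7}{9}\right) = 36 \left(- \frac{2}{3}\right) = -24$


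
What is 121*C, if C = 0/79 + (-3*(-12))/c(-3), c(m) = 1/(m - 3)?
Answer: -26136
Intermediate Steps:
c(m) = 1/(-3 + m)
C = -216 (C = 0/79 + (-3*(-12))/(1/(-3 - 3)) = 0*(1/79) + 36/(1/(-6)) = 0 + 36/(-1/6) = 0 + 36*(-6) = 0 - 216 = -216)
121*C = 121*(-216) = -26136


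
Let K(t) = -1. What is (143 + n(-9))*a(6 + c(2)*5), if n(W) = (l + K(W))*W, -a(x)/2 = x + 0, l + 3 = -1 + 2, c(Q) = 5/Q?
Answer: -6290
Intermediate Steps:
l = -2 (l = -3 + (-1 + 2) = -3 + 1 = -2)
a(x) = -2*x (a(x) = -2*(x + 0) = -2*x)
n(W) = -3*W (n(W) = (-2 - 1)*W = -3*W)
(143 + n(-9))*a(6 + c(2)*5) = (143 - 3*(-9))*(-2*(6 + (5/2)*5)) = (143 + 27)*(-2*(6 + (5*(½))*5)) = 170*(-2*(6 + (5/2)*5)) = 170*(-2*(6 + 25/2)) = 170*(-2*37/2) = 170*(-37) = -6290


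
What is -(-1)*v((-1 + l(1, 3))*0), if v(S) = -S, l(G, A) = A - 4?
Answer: 0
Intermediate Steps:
l(G, A) = -4 + A
-(-1)*v((-1 + l(1, 3))*0) = -(-1)*(-(-1 + (-4 + 3))*0) = -(-1)*(-(-1 - 1)*0) = -(-1)*(-(-2)*0) = -(-1)*(-1*0) = -(-1)*0 = -1*0 = 0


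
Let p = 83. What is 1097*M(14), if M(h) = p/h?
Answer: 91051/14 ≈ 6503.6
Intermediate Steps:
M(h) = 83/h
1097*M(14) = 1097*(83/14) = 91051/14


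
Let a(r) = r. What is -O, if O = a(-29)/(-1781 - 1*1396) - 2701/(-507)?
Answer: -2865260/536913 ≈ -5.3365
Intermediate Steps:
O = 2865260/536913 (O = -29/(-1781 - 1*1396) - 2701/(-507) = -29/(-1781 - 1396) - 2701*(-1/507) = -29/(-3177) + 2701/507 = -29*(-1/3177) + 2701/507 = 29/3177 + 2701/507 = 2865260/536913 ≈ 5.3365)
-O = -1*2865260/536913 = -2865260/536913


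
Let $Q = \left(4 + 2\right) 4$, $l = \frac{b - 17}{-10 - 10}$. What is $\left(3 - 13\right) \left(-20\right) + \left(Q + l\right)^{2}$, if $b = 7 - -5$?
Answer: $\frac{12609}{16} \approx 788.06$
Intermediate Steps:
$b = 12$ ($b = 7 + 5 = 12$)
$l = \frac{1}{4}$ ($l = \frac{12 - 17}{-10 - 10} = - \frac{5}{-20} = \left(-5\right) \left(- \frac{1}{20}\right) = \frac{1}{4} \approx 0.25$)
$Q = 24$ ($Q = 6 \cdot 4 = 24$)
$\left(3 - 13\right) \left(-20\right) + \left(Q + l\right)^{2} = \left(3 - 13\right) \left(-20\right) + \left(24 + \frac{1}{4}\right)^{2} = \left(3 - 13\right) \left(-20\right) + \left(\frac{97}{4}\right)^{2} = \left(-10\right) \left(-20\right) + \frac{9409}{16} = 200 + \frac{9409}{16} = \frac{12609}{16}$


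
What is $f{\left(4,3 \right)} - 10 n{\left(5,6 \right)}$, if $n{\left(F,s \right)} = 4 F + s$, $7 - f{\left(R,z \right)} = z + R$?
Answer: $-260$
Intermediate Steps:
$f{\left(R,z \right)} = 7 - R - z$ ($f{\left(R,z \right)} = 7 - \left(z + R\right) = 7 - \left(R + z\right) = 7 - R - z$)
$n{\left(F,s \right)} = s + 4 F$
$f{\left(4,3 \right)} - 10 n{\left(5,6 \right)} = \left(7 - 4 - 3\right) - 10 \left(6 + 4 \cdot 5\right) = \left(7 - 4 - 3\right) - 10 \left(6 + 20\right) = 0 - 260 = -260$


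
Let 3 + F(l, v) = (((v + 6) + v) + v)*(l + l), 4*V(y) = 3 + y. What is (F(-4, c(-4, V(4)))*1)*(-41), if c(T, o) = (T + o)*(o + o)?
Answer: -5658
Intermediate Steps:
V(y) = ¾ + y/4 (V(y) = (3 + y)/4 = ¾ + y/4)
c(T, o) = 2*o*(T + o) (c(T, o) = (T + o)*(2*o) = 2*o*(T + o))
F(l, v) = -3 + 2*l*(6 + 3*v) (F(l, v) = -3 + (((v + 6) + v) + v)*(l + l) = -3 + (((6 + v) + v) + v)*(2*l) = -3 + ((6 + 2*v) + v)*(2*l) = -3 + (6 + 3*v)*(2*l) = -3 + 2*l*(6 + 3*v))
(F(-4, c(-4, V(4)))*1)*(-41) = ((-3 + 12*(-4) + 6*(-4)*(2*(¾ + (¼)*4)*(-4 + (¾ + (¼)*4))))*1)*(-41) = ((-3 - 48 + 6*(-4)*(2*(¾ + 1)*(-4 + (¾ + 1))))*1)*(-41) = ((-3 - 48 + 6*(-4)*(2*(7/4)*(-4 + 7/4)))*1)*(-41) = ((-3 - 48 + 6*(-4)*(2*(7/4)*(-9/4)))*1)*(-41) = ((-3 - 48 + 6*(-4)*(-63/8))*1)*(-41) = ((-3 - 48 + 189)*1)*(-41) = (138*1)*(-41) = 138*(-41) = -5658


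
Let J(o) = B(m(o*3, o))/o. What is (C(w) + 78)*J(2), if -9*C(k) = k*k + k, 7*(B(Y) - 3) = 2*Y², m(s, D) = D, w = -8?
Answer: 9367/63 ≈ 148.68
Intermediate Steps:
B(Y) = 3 + 2*Y²/7 (B(Y) = 3 + (2*Y²)/7 = 3 + 2*Y²/7)
C(k) = -k/9 - k²/9 (C(k) = -(k*k + k)/9 = -(k² + k)/9 = -(k + k²)/9 = -k/9 - k²/9)
J(o) = (3 + 2*o²/7)/o
(C(w) + 78)*J(2) = (-⅑*(-8)*(1 - 8) + 78)*(3/2 + (2/7)*2) = (-⅑*(-8)*(-7) + 78)*(3*(½) + 4/7) = (-56/9 + 78)*(3/2 + 4/7) = (646/9)*(29/14) = 9367/63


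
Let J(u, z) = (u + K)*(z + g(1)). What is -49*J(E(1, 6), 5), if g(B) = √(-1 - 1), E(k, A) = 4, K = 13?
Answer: -4165 - 833*I*√2 ≈ -4165.0 - 1178.0*I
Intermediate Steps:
g(B) = I*√2 (g(B) = √(-2) = I*√2)
J(u, z) = (13 + u)*(z + I*√2) (J(u, z) = (u + 13)*(z + I*√2) = (13 + u)*(z + I*√2))
-49*J(E(1, 6), 5) = -49*(13*5 + 4*5 + 13*I*√2 + I*4*√2) = -49*(65 + 20 + 13*I*√2 + 4*I*√2) = -49*(85 + 17*I*√2) = -4165 - 833*I*√2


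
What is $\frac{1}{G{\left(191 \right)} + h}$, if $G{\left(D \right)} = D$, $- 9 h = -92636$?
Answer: $\frac{9}{94355} \approx 9.5384 \cdot 10^{-5}$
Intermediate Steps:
$h = \frac{92636}{9}$ ($h = \left(- \frac{1}{9}\right) \left(-92636\right) = \frac{92636}{9} \approx 10293.0$)
$\frac{1}{G{\left(191 \right)} + h} = \frac{1}{191 + \frac{92636}{9}} = \frac{1}{\frac{94355}{9}} = \frac{9}{94355}$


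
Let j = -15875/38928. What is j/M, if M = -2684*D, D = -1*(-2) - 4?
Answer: -15875/208965504 ≈ -7.5969e-5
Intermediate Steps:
D = -2 (D = 2 - 4 = -2)
j = -15875/38928 (j = -15875*1/38928 = -15875/38928 ≈ -0.40780)
M = 5368 (M = -2684*(-2) = 5368)
j/M = -15875/38928/5368 = -15875/38928*1/5368 = -15875/208965504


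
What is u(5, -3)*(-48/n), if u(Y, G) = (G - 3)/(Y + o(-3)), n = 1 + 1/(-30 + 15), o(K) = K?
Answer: 1080/7 ≈ 154.29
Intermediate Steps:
n = 14/15 (n = 1 + 1/(-15) = 1 - 1/15 = 14/15 ≈ 0.93333)
u(Y, G) = (-3 + G)/(-3 + Y) (u(Y, G) = (G - 3)/(Y - 3) = (-3 + G)/(-3 + Y))
u(5, -3)*(-48/n) = ((-3 - 3)/(-3 + 5))*(-48/14/15) = (-6/2)*(-48*15/14) = ((½)*(-6))*(-360/7) = -3*(-360/7) = 1080/7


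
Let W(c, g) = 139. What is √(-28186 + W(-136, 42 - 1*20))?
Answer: I*√28047 ≈ 167.47*I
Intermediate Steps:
√(-28186 + W(-136, 42 - 1*20)) = √(-28186 + 139) = √(-28047) = I*√28047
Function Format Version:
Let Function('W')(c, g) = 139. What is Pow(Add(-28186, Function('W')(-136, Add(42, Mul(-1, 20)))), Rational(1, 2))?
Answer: Mul(I, Pow(28047, Rational(1, 2))) ≈ Mul(167.47, I)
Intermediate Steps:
Pow(Add(-28186, Function('W')(-136, Add(42, Mul(-1, 20)))), Rational(1, 2)) = Pow(Add(-28186, 139), Rational(1, 2)) = Pow(-28047, Rational(1, 2)) = Mul(I, Pow(28047, Rational(1, 2)))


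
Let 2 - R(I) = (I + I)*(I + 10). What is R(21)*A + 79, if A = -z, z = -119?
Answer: -154621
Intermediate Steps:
R(I) = 2 - 2*I*(10 + I) (R(I) = 2 - (I + I)*(I + 10) = 2 - 2*I*(10 + I))
A = 119 (A = -1*(-119) = 119)
R(21)*A + 79 = (2 - 20*21 - 2*21²)*119 + 79 = (2 - 420 - 2*441)*119 + 79 = (2 - 420 - 882)*119 + 79 = -1300*119 + 79 = -154700 + 79 = -154621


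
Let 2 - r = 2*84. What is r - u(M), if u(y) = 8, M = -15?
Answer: -174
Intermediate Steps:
r = -166 (r = 2 - 2*84 = 2 - 1*168 = 2 - 168 = -166)
r - u(M) = -166 - 1*8 = -166 - 8 = -174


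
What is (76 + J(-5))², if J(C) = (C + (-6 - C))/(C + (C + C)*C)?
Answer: 1295044/225 ≈ 5755.8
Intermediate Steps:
J(C) = -6/(C + 2*C²) (J(C) = -6/(C + (2*C)*C) = -6/(C + 2*C²))
(76 + J(-5))² = (76 - 6/(-5*(1 + 2*(-5))))² = (76 - 6*(-⅕)/(1 - 10))² = (76 - 6*(-⅕)/(-9))² = (76 - 6*(-⅕)*(-⅑))² = (76 - 2/15)² = (1138/15)² = 1295044/225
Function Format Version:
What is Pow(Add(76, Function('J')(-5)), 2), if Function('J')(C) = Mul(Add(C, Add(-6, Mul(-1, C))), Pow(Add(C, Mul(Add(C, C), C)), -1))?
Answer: Rational(1295044, 225) ≈ 5755.8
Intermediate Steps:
Function('J')(C) = Mul(-6, Pow(Add(C, Mul(2, Pow(C, 2))), -1)) (Function('J')(C) = Mul(-6, Pow(Add(C, Mul(Mul(2, C), C)), -1)) = Mul(-6, Pow(Add(C, Mul(2, Pow(C, 2))), -1)))
Pow(Add(76, Function('J')(-5)), 2) = Pow(Add(76, Mul(-6, Pow(-5, -1), Pow(Add(1, Mul(2, -5)), -1))), 2) = Pow(Add(76, Mul(-6, Rational(-1, 5), Pow(Add(1, -10), -1))), 2) = Pow(Add(76, Mul(-6, Rational(-1, 5), Pow(-9, -1))), 2) = Pow(Add(76, Mul(-6, Rational(-1, 5), Rational(-1, 9))), 2) = Pow(Add(76, Rational(-2, 15)), 2) = Pow(Rational(1138, 15), 2) = Rational(1295044, 225)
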